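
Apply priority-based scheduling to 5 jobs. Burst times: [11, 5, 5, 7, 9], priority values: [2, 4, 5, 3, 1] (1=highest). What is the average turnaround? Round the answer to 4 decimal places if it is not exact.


Sort by priority (ascending = highest first):
Order: [(1, 9), (2, 11), (3, 7), (4, 5), (5, 5)]
Completion times:
  Priority 1, burst=9, C=9
  Priority 2, burst=11, C=20
  Priority 3, burst=7, C=27
  Priority 4, burst=5, C=32
  Priority 5, burst=5, C=37
Average turnaround = 125/5 = 25.0

25.0


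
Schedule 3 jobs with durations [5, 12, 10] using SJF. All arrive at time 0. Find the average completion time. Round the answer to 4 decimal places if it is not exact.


SJF order (ascending): [5, 10, 12]
Completion times:
  Job 1: burst=5, C=5
  Job 2: burst=10, C=15
  Job 3: burst=12, C=27
Average completion = 47/3 = 15.6667

15.6667


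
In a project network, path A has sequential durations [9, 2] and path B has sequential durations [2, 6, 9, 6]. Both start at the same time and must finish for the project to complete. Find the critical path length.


Path A total = 9 + 2 = 11
Path B total = 2 + 6 + 9 + 6 = 23
Critical path = longest path = max(11, 23) = 23

23


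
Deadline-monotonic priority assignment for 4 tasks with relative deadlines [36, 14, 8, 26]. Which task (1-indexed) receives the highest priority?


Sort tasks by relative deadline (ascending):
  Task 3: deadline = 8
  Task 2: deadline = 14
  Task 4: deadline = 26
  Task 1: deadline = 36
Priority order (highest first): [3, 2, 4, 1]
Highest priority task = 3

3


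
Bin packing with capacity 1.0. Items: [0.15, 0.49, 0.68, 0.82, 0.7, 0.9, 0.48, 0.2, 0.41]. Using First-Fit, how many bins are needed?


Place items sequentially using First-Fit:
  Item 0.15 -> new Bin 1
  Item 0.49 -> Bin 1 (now 0.64)
  Item 0.68 -> new Bin 2
  Item 0.82 -> new Bin 3
  Item 0.7 -> new Bin 4
  Item 0.9 -> new Bin 5
  Item 0.48 -> new Bin 6
  Item 0.2 -> Bin 1 (now 0.84)
  Item 0.41 -> Bin 6 (now 0.89)
Total bins used = 6

6


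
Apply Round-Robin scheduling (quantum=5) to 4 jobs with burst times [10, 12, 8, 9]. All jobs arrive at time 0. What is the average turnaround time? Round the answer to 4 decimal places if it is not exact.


Time quantum = 5
Execution trace:
  J1 runs 5 units, time = 5
  J2 runs 5 units, time = 10
  J3 runs 5 units, time = 15
  J4 runs 5 units, time = 20
  J1 runs 5 units, time = 25
  J2 runs 5 units, time = 30
  J3 runs 3 units, time = 33
  J4 runs 4 units, time = 37
  J2 runs 2 units, time = 39
Finish times: [25, 39, 33, 37]
Average turnaround = 134/4 = 33.5

33.5


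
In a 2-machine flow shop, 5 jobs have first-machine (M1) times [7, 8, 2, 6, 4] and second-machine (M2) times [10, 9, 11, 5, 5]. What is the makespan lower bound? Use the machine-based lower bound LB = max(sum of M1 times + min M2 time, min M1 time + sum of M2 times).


LB1 = sum(M1 times) + min(M2 times) = 27 + 5 = 32
LB2 = min(M1 times) + sum(M2 times) = 2 + 40 = 42
Lower bound = max(LB1, LB2) = max(32, 42) = 42

42


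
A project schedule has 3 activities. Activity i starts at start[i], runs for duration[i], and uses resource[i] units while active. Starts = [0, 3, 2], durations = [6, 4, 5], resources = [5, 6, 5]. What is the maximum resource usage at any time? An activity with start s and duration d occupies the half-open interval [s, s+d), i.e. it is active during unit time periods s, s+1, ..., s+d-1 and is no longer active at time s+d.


Each activity i is active on [start_i, start_i + duration_i).
Compute total resource usage per time slot:
  t=0: active resources = [5], total = 5
  t=1: active resources = [5], total = 5
  t=2: active resources = [5, 5], total = 10
  t=3: active resources = [5, 6, 5], total = 16
  t=4: active resources = [5, 6, 5], total = 16
  t=5: active resources = [5, 6, 5], total = 16
  t=6: active resources = [6, 5], total = 11
Peak resource demand = 16

16


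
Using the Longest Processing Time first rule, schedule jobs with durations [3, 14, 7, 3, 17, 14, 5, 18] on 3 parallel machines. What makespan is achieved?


Sort jobs in decreasing order (LPT): [18, 17, 14, 14, 7, 5, 3, 3]
Assign each job to the least loaded machine:
  Machine 1: jobs [18, 5, 3], load = 26
  Machine 2: jobs [17, 7, 3], load = 27
  Machine 3: jobs [14, 14], load = 28
Makespan = max load = 28

28


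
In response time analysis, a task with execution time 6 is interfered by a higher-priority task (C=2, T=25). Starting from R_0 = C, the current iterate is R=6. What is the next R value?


R_next = C + ceil(R_prev / T_hp) * C_hp
ceil(6 / 25) = ceil(0.24) = 1
Interference = 1 * 2 = 2
R_next = 6 + 2 = 8

8


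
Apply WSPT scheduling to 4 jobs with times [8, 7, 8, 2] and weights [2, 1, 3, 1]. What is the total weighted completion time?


Compute p/w ratios and sort ascending (WSPT): [(2, 1), (8, 3), (8, 2), (7, 1)]
Compute weighted completion times:
  Job (p=2,w=1): C=2, w*C=1*2=2
  Job (p=8,w=3): C=10, w*C=3*10=30
  Job (p=8,w=2): C=18, w*C=2*18=36
  Job (p=7,w=1): C=25, w*C=1*25=25
Total weighted completion time = 93

93


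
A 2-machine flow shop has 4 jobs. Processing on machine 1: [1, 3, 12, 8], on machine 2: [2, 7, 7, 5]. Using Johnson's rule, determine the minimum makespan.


Apply Johnson's rule:
  Group 1 (a <= b): [(1, 1, 2), (2, 3, 7)]
  Group 2 (a > b): [(3, 12, 7), (4, 8, 5)]
Optimal job order: [1, 2, 3, 4]
Schedule:
  Job 1: M1 done at 1, M2 done at 3
  Job 2: M1 done at 4, M2 done at 11
  Job 3: M1 done at 16, M2 done at 23
  Job 4: M1 done at 24, M2 done at 29
Makespan = 29

29


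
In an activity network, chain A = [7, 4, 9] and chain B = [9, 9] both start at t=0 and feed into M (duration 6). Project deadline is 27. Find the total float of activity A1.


Forward pass: ES(A1) = sum of predecessors on chain A = 0
EF = ES + duration = 0 + 7 = 7
Backward pass: LF(M) = deadline = 27; LS(M) = 27 - 6 = 21
LF(A1) = LS(M) - sum(successors on chain A) = 21 - 13 = 8
LS = LF - duration = 8 - 7 = 1
Total float = LS - ES = 1 - 0 = 1

1


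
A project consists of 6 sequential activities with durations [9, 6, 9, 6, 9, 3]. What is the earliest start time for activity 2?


Activity 2 starts after activities 1 through 1 complete.
Predecessor durations: [9]
ES = 9 = 9

9


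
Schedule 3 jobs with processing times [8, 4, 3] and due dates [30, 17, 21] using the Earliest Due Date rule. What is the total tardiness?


Sort by due date (EDD order): [(4, 17), (3, 21), (8, 30)]
Compute completion times and tardiness:
  Job 1: p=4, d=17, C=4, tardiness=max(0,4-17)=0
  Job 2: p=3, d=21, C=7, tardiness=max(0,7-21)=0
  Job 3: p=8, d=30, C=15, tardiness=max(0,15-30)=0
Total tardiness = 0

0


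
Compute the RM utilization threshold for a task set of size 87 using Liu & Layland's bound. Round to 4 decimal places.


Compute 2^(1/87) = 1.0079990316
Subtract 1: 1.0079990316 - 1 = 0.0079990316
Multiply by n: 87 * 0.0079990316 = 0.6959157492
Round to 4 dp: 0.6959

0.6959


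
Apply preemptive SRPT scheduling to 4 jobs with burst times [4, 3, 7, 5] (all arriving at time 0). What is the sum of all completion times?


Since all jobs arrive at t=0, SRPT equals SPT ordering.
SPT order: [3, 4, 5, 7]
Completion times:
  Job 1: p=3, C=3
  Job 2: p=4, C=7
  Job 3: p=5, C=12
  Job 4: p=7, C=19
Total completion time = 3 + 7 + 12 + 19 = 41

41


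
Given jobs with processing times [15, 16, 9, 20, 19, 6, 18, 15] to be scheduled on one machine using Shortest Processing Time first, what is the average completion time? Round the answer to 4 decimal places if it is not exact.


Sort jobs by processing time (SPT order): [6, 9, 15, 15, 16, 18, 19, 20]
Compute completion times sequentially:
  Job 1: processing = 6, completes at 6
  Job 2: processing = 9, completes at 15
  Job 3: processing = 15, completes at 30
  Job 4: processing = 15, completes at 45
  Job 5: processing = 16, completes at 61
  Job 6: processing = 18, completes at 79
  Job 7: processing = 19, completes at 98
  Job 8: processing = 20, completes at 118
Sum of completion times = 452
Average completion time = 452/8 = 56.5

56.5


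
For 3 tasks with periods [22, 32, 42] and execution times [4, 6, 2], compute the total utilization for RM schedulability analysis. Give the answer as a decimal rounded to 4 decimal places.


Compute individual utilizations (exact fractions):
  Task 1: C/T = 4/22 = 2/11 (approx. 0.1818)
  Task 2: C/T = 6/32 = 3/16 (approx. 0.1875)
  Task 3: C/T = 2/42 = 1/21 (approx. 0.0476)
Total utilization U = 2/11 + 3/16 + 1/21 = 1541/3696
Rounded to 4 decimal places: U = 0.4169
RM (Liu & Layland) bound for 3 tasks = 0.779763; compare with U = 1541/3696 (approx. 0.416937)
U <= bound, so schedulable by RM sufficient condition.

0.4169


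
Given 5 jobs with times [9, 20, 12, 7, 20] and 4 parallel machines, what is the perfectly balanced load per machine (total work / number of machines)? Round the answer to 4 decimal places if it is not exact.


Total processing time = 9 + 20 + 12 + 7 + 20 = 68
Number of machines = 4
Ideal balanced load = 68 / 4 = 17.0

17.0


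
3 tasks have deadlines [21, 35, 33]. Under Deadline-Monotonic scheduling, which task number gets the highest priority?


Sort tasks by relative deadline (ascending):
  Task 1: deadline = 21
  Task 3: deadline = 33
  Task 2: deadline = 35
Priority order (highest first): [1, 3, 2]
Highest priority task = 1

1


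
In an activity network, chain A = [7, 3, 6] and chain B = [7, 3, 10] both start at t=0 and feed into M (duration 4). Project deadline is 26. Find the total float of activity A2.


Forward pass: ES(A2) = sum of predecessors on chain A = 7
EF = ES + duration = 7 + 3 = 10
Backward pass: LF(M) = deadline = 26; LS(M) = 26 - 4 = 22
LF(A2) = LS(M) - sum(successors on chain A) = 22 - 6 = 16
LS = LF - duration = 16 - 3 = 13
Total float = LS - ES = 13 - 7 = 6

6


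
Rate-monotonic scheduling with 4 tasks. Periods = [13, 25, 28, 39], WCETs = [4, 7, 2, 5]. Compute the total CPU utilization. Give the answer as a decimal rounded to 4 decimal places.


Compute individual utilizations (exact fractions):
  Task 1: C/T = 4/13 (approx. 0.3077)
  Task 2: C/T = 7/25 (approx. 0.28)
  Task 3: C/T = 2/28 = 1/14 (approx. 0.0714)
  Task 4: C/T = 5/39 (approx. 0.1282)
Total utilization U = 4/13 + 7/25 + 1/14 + 5/39 = 10747/13650
Rounded to 4 decimal places: U = 0.7873
RM (Liu & Layland) bound for 4 tasks = 0.756828; compare with U = 10747/13650 (approx. 0.787326)
bound < U <= 1, so the RM sufficient condition is not met (inconclusive; an exact test such as response-time analysis is needed).

0.7873


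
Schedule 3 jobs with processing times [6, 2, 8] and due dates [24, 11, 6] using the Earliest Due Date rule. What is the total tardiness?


Sort by due date (EDD order): [(8, 6), (2, 11), (6, 24)]
Compute completion times and tardiness:
  Job 1: p=8, d=6, C=8, tardiness=max(0,8-6)=2
  Job 2: p=2, d=11, C=10, tardiness=max(0,10-11)=0
  Job 3: p=6, d=24, C=16, tardiness=max(0,16-24)=0
Total tardiness = 2

2


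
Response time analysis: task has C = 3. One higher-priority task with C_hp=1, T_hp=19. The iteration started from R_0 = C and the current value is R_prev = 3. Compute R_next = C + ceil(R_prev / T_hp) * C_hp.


R_next = C + ceil(R_prev / T_hp) * C_hp
ceil(3 / 19) = ceil(0.1579) = 1
Interference = 1 * 1 = 1
R_next = 3 + 1 = 4

4


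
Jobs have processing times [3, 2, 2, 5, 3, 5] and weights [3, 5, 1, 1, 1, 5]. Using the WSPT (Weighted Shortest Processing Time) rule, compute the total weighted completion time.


Compute p/w ratios and sort ascending (WSPT): [(2, 5), (3, 3), (5, 5), (2, 1), (3, 1), (5, 1)]
Compute weighted completion times:
  Job (p=2,w=5): C=2, w*C=5*2=10
  Job (p=3,w=3): C=5, w*C=3*5=15
  Job (p=5,w=5): C=10, w*C=5*10=50
  Job (p=2,w=1): C=12, w*C=1*12=12
  Job (p=3,w=1): C=15, w*C=1*15=15
  Job (p=5,w=1): C=20, w*C=1*20=20
Total weighted completion time = 122

122


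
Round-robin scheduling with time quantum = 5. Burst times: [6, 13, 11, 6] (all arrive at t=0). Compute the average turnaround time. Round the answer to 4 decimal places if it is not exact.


Time quantum = 5
Execution trace:
  J1 runs 5 units, time = 5
  J2 runs 5 units, time = 10
  J3 runs 5 units, time = 15
  J4 runs 5 units, time = 20
  J1 runs 1 units, time = 21
  J2 runs 5 units, time = 26
  J3 runs 5 units, time = 31
  J4 runs 1 units, time = 32
  J2 runs 3 units, time = 35
  J3 runs 1 units, time = 36
Finish times: [21, 35, 36, 32]
Average turnaround = 124/4 = 31.0

31.0


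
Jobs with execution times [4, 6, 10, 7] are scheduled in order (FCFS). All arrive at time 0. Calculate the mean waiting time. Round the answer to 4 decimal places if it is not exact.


FCFS order (as given): [4, 6, 10, 7]
Waiting times:
  Job 1: wait = 0
  Job 2: wait = 4
  Job 3: wait = 10
  Job 4: wait = 20
Sum of waiting times = 34
Average waiting time = 34/4 = 8.5

8.5


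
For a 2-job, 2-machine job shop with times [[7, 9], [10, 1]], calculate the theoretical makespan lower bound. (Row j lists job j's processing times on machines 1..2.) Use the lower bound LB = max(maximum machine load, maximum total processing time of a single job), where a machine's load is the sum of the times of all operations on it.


Machine loads:
  Machine 1: 7 + 10 = 17
  Machine 2: 9 + 1 = 10
Max machine load = 17
Job totals:
  Job 1: 16
  Job 2: 11
Max job total = 16
Lower bound = max(17, 16) = 17

17


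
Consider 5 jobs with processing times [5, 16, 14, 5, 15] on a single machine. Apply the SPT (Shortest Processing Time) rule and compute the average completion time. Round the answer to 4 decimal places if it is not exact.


Sort jobs by processing time (SPT order): [5, 5, 14, 15, 16]
Compute completion times sequentially:
  Job 1: processing = 5, completes at 5
  Job 2: processing = 5, completes at 10
  Job 3: processing = 14, completes at 24
  Job 4: processing = 15, completes at 39
  Job 5: processing = 16, completes at 55
Sum of completion times = 133
Average completion time = 133/5 = 26.6

26.6


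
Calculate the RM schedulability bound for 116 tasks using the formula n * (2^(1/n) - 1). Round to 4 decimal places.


Compute 2^(1/116) = 1.0059932951
Subtract 1: 1.0059932951 - 1 = 0.0059932951
Multiply by n: 116 * 0.0059932951 = 0.6952222316
Round to 4 dp: 0.6952

0.6952


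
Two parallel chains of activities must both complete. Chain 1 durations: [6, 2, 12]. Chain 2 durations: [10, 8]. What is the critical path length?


Path A total = 6 + 2 + 12 = 20
Path B total = 10 + 8 = 18
Critical path = longest path = max(20, 18) = 20

20


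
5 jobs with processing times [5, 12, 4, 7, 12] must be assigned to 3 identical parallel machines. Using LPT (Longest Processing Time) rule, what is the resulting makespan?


Sort jobs in decreasing order (LPT): [12, 12, 7, 5, 4]
Assign each job to the least loaded machine:
  Machine 1: jobs [12, 4], load = 16
  Machine 2: jobs [12], load = 12
  Machine 3: jobs [7, 5], load = 12
Makespan = max load = 16

16


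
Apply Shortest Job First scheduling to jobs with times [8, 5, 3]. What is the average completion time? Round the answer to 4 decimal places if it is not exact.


SJF order (ascending): [3, 5, 8]
Completion times:
  Job 1: burst=3, C=3
  Job 2: burst=5, C=8
  Job 3: burst=8, C=16
Average completion = 27/3 = 9.0

9.0


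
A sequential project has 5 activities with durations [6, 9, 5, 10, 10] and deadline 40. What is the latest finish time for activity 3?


LF(activity 3) = deadline - sum of successor durations
Successors: activities 4 through 5 with durations [10, 10]
Sum of successor durations = 20
LF = 40 - 20 = 20

20


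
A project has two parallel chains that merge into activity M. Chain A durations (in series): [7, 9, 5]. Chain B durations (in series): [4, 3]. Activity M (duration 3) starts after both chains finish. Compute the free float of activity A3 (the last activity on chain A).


ES(A3) = sum of predecessors on chain A = 16
EF(A3) = ES + duration = 16 + 5 = 21
Successor of A3 is M. ES(M) = max(sum(A), sum(B)) = max(21, 7) = 21
Free float = ES(successor) - EF(current) = 21 - 21 = 0

0


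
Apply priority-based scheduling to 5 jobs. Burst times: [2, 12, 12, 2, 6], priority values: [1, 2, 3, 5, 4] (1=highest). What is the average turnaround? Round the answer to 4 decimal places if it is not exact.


Sort by priority (ascending = highest first):
Order: [(1, 2), (2, 12), (3, 12), (4, 6), (5, 2)]
Completion times:
  Priority 1, burst=2, C=2
  Priority 2, burst=12, C=14
  Priority 3, burst=12, C=26
  Priority 4, burst=6, C=32
  Priority 5, burst=2, C=34
Average turnaround = 108/5 = 21.6

21.6


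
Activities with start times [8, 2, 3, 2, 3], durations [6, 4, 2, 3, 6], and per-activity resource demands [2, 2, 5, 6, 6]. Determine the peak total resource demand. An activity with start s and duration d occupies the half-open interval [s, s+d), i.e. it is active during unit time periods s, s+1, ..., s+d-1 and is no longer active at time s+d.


Each activity i is active on [start_i, start_i + duration_i).
Compute total resource usage per time slot:
  t=0: active resources = [], total = 0
  t=1: active resources = [], total = 0
  t=2: active resources = [2, 6], total = 8
  t=3: active resources = [2, 5, 6, 6], total = 19
  t=4: active resources = [2, 5, 6, 6], total = 19
  t=5: active resources = [2, 6], total = 8
  t=6: active resources = [6], total = 6
  t=7: active resources = [6], total = 6
  t=8: active resources = [2, 6], total = 8
  t=9: active resources = [2], total = 2
  t=10: active resources = [2], total = 2
  t=11: active resources = [2], total = 2
  t=12: active resources = [2], total = 2
  t=13: active resources = [2], total = 2
Peak resource demand = 19

19


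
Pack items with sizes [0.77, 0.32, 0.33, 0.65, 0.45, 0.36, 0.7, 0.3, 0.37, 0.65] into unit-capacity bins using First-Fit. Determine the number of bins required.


Place items sequentially using First-Fit:
  Item 0.77 -> new Bin 1
  Item 0.32 -> new Bin 2
  Item 0.33 -> Bin 2 (now 0.65)
  Item 0.65 -> new Bin 3
  Item 0.45 -> new Bin 4
  Item 0.36 -> Bin 4 (now 0.81)
  Item 0.7 -> new Bin 5
  Item 0.3 -> Bin 2 (now 0.95)
  Item 0.37 -> new Bin 6
  Item 0.65 -> new Bin 7
Total bins used = 7

7


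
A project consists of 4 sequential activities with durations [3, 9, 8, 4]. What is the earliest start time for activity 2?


Activity 2 starts after activities 1 through 1 complete.
Predecessor durations: [3]
ES = 3 = 3

3


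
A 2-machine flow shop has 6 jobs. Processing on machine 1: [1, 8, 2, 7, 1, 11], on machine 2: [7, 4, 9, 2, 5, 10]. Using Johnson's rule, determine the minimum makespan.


Apply Johnson's rule:
  Group 1 (a <= b): [(1, 1, 7), (5, 1, 5), (3, 2, 9)]
  Group 2 (a > b): [(6, 11, 10), (2, 8, 4), (4, 7, 2)]
Optimal job order: [1, 5, 3, 6, 2, 4]
Schedule:
  Job 1: M1 done at 1, M2 done at 8
  Job 5: M1 done at 2, M2 done at 13
  Job 3: M1 done at 4, M2 done at 22
  Job 6: M1 done at 15, M2 done at 32
  Job 2: M1 done at 23, M2 done at 36
  Job 4: M1 done at 30, M2 done at 38
Makespan = 38

38


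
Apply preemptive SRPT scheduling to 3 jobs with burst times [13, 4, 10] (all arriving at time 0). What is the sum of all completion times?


Since all jobs arrive at t=0, SRPT equals SPT ordering.
SPT order: [4, 10, 13]
Completion times:
  Job 1: p=4, C=4
  Job 2: p=10, C=14
  Job 3: p=13, C=27
Total completion time = 4 + 14 + 27 = 45

45


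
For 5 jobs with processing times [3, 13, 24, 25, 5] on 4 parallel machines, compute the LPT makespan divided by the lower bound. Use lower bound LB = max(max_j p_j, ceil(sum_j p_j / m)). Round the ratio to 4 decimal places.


LPT order: [25, 24, 13, 5, 3]
Machine loads after assignment: [25, 24, 13, 8]
LPT makespan = 25
Lower bound = max(max_job, ceil(total/4)) = max(25, 18) = 25
Ratio = 25 / 25 = 1.0

1.0


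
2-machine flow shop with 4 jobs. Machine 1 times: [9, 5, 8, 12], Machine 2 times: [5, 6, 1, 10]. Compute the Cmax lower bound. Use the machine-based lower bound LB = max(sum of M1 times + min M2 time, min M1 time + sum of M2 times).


LB1 = sum(M1 times) + min(M2 times) = 34 + 1 = 35
LB2 = min(M1 times) + sum(M2 times) = 5 + 22 = 27
Lower bound = max(LB1, LB2) = max(35, 27) = 35

35


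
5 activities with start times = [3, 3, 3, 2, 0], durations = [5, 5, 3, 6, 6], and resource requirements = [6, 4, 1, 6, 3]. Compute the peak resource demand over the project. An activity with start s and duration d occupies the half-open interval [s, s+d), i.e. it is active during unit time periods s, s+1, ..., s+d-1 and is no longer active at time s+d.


Each activity i is active on [start_i, start_i + duration_i).
Compute total resource usage per time slot:
  t=0: active resources = [3], total = 3
  t=1: active resources = [3], total = 3
  t=2: active resources = [6, 3], total = 9
  t=3: active resources = [6, 4, 1, 6, 3], total = 20
  t=4: active resources = [6, 4, 1, 6, 3], total = 20
  t=5: active resources = [6, 4, 1, 6, 3], total = 20
  t=6: active resources = [6, 4, 6], total = 16
  t=7: active resources = [6, 4, 6], total = 16
Peak resource demand = 20

20


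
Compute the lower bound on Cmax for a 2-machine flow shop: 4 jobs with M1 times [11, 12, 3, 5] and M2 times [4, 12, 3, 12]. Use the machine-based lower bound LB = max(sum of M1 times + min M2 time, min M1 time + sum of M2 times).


LB1 = sum(M1 times) + min(M2 times) = 31 + 3 = 34
LB2 = min(M1 times) + sum(M2 times) = 3 + 31 = 34
Lower bound = max(LB1, LB2) = max(34, 34) = 34

34


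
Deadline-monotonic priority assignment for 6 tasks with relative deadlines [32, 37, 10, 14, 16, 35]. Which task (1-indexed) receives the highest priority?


Sort tasks by relative deadline (ascending):
  Task 3: deadline = 10
  Task 4: deadline = 14
  Task 5: deadline = 16
  Task 1: deadline = 32
  Task 6: deadline = 35
  Task 2: deadline = 37
Priority order (highest first): [3, 4, 5, 1, 6, 2]
Highest priority task = 3

3


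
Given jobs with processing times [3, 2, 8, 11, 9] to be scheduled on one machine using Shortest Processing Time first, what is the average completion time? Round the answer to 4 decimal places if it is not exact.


Sort jobs by processing time (SPT order): [2, 3, 8, 9, 11]
Compute completion times sequentially:
  Job 1: processing = 2, completes at 2
  Job 2: processing = 3, completes at 5
  Job 3: processing = 8, completes at 13
  Job 4: processing = 9, completes at 22
  Job 5: processing = 11, completes at 33
Sum of completion times = 75
Average completion time = 75/5 = 15.0

15.0


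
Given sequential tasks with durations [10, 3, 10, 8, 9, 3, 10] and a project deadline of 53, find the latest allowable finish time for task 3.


LF(activity 3) = deadline - sum of successor durations
Successors: activities 4 through 7 with durations [8, 9, 3, 10]
Sum of successor durations = 30
LF = 53 - 30 = 23

23


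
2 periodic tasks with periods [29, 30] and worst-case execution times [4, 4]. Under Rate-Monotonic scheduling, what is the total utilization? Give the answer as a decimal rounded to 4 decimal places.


Compute individual utilizations (exact fractions):
  Task 1: C/T = 4/29 (approx. 0.1379)
  Task 2: C/T = 4/30 = 2/15 (approx. 0.1333)
Total utilization U = 4/29 + 2/15 = 118/435
Rounded to 4 decimal places: U = 0.2713
RM (Liu & Layland) bound for 2 tasks = 0.828427; compare with U = 118/435 (approx. 0.271264)
U <= bound, so schedulable by RM sufficient condition.

0.2713


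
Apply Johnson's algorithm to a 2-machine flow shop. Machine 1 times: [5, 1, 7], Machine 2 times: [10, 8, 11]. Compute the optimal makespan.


Apply Johnson's rule:
  Group 1 (a <= b): [(2, 1, 8), (1, 5, 10), (3, 7, 11)]
  Group 2 (a > b): []
Optimal job order: [2, 1, 3]
Schedule:
  Job 2: M1 done at 1, M2 done at 9
  Job 1: M1 done at 6, M2 done at 19
  Job 3: M1 done at 13, M2 done at 30
Makespan = 30

30


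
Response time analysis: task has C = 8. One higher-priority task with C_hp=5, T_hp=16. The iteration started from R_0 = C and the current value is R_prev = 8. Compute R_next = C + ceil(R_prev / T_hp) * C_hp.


R_next = C + ceil(R_prev / T_hp) * C_hp
ceil(8 / 16) = ceil(0.5) = 1
Interference = 1 * 5 = 5
R_next = 8 + 5 = 13

13


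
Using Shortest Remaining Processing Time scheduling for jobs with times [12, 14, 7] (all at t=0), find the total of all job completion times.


Since all jobs arrive at t=0, SRPT equals SPT ordering.
SPT order: [7, 12, 14]
Completion times:
  Job 1: p=7, C=7
  Job 2: p=12, C=19
  Job 3: p=14, C=33
Total completion time = 7 + 19 + 33 = 59

59


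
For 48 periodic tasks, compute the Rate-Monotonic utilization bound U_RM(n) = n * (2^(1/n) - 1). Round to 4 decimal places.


Compute 2^(1/48) = 1.0145453349
Subtract 1: 1.0145453349 - 1 = 0.0145453349
Multiply by n: 48 * 0.0145453349 = 0.6981760752
Round to 4 dp: 0.6982

0.6982


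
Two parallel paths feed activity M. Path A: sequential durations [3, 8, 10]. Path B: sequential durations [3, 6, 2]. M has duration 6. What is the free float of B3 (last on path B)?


ES(B3) = sum of predecessors on chain B = 9
EF(B3) = ES + duration = 9 + 2 = 11
Successor of B3 is M. ES(M) = max(sum(A), sum(B)) = max(21, 11) = 21
Free float = ES(successor) - EF(current) = 21 - 11 = 10

10


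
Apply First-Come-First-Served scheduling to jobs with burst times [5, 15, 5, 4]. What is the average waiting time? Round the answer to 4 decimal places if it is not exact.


FCFS order (as given): [5, 15, 5, 4]
Waiting times:
  Job 1: wait = 0
  Job 2: wait = 5
  Job 3: wait = 20
  Job 4: wait = 25
Sum of waiting times = 50
Average waiting time = 50/4 = 12.5

12.5


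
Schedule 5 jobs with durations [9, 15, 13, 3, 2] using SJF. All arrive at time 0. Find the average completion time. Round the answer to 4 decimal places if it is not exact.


SJF order (ascending): [2, 3, 9, 13, 15]
Completion times:
  Job 1: burst=2, C=2
  Job 2: burst=3, C=5
  Job 3: burst=9, C=14
  Job 4: burst=13, C=27
  Job 5: burst=15, C=42
Average completion = 90/5 = 18.0

18.0


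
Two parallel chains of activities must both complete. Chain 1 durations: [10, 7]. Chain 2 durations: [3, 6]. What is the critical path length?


Path A total = 10 + 7 = 17
Path B total = 3 + 6 = 9
Critical path = longest path = max(17, 9) = 17

17


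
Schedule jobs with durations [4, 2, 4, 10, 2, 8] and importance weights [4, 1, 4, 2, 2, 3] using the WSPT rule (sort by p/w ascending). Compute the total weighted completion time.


Compute p/w ratios and sort ascending (WSPT): [(4, 4), (4, 4), (2, 2), (2, 1), (8, 3), (10, 2)]
Compute weighted completion times:
  Job (p=4,w=4): C=4, w*C=4*4=16
  Job (p=4,w=4): C=8, w*C=4*8=32
  Job (p=2,w=2): C=10, w*C=2*10=20
  Job (p=2,w=1): C=12, w*C=1*12=12
  Job (p=8,w=3): C=20, w*C=3*20=60
  Job (p=10,w=2): C=30, w*C=2*30=60
Total weighted completion time = 200

200


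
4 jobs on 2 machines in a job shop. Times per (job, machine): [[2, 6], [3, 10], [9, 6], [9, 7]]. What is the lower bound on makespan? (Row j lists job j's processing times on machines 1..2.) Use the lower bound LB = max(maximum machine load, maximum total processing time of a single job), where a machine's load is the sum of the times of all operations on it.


Machine loads:
  Machine 1: 2 + 3 + 9 + 9 = 23
  Machine 2: 6 + 10 + 6 + 7 = 29
Max machine load = 29
Job totals:
  Job 1: 8
  Job 2: 13
  Job 3: 15
  Job 4: 16
Max job total = 16
Lower bound = max(29, 16) = 29

29


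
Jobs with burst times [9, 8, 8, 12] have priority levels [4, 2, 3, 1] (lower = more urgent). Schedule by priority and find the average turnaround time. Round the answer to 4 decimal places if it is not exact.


Sort by priority (ascending = highest first):
Order: [(1, 12), (2, 8), (3, 8), (4, 9)]
Completion times:
  Priority 1, burst=12, C=12
  Priority 2, burst=8, C=20
  Priority 3, burst=8, C=28
  Priority 4, burst=9, C=37
Average turnaround = 97/4 = 24.25

24.25


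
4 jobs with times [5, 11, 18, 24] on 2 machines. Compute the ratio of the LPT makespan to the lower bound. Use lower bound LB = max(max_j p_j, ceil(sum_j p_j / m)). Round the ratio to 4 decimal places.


LPT order: [24, 18, 11, 5]
Machine loads after assignment: [29, 29]
LPT makespan = 29
Lower bound = max(max_job, ceil(total/2)) = max(24, 29) = 29
Ratio = 29 / 29 = 1.0

1.0


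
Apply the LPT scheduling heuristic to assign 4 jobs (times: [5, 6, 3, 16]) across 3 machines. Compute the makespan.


Sort jobs in decreasing order (LPT): [16, 6, 5, 3]
Assign each job to the least loaded machine:
  Machine 1: jobs [16], load = 16
  Machine 2: jobs [6], load = 6
  Machine 3: jobs [5, 3], load = 8
Makespan = max load = 16

16


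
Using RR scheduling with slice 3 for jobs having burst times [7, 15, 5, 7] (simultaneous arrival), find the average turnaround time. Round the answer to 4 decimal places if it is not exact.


Time quantum = 3
Execution trace:
  J1 runs 3 units, time = 3
  J2 runs 3 units, time = 6
  J3 runs 3 units, time = 9
  J4 runs 3 units, time = 12
  J1 runs 3 units, time = 15
  J2 runs 3 units, time = 18
  J3 runs 2 units, time = 20
  J4 runs 3 units, time = 23
  J1 runs 1 units, time = 24
  J2 runs 3 units, time = 27
  J4 runs 1 units, time = 28
  J2 runs 3 units, time = 31
  J2 runs 3 units, time = 34
Finish times: [24, 34, 20, 28]
Average turnaround = 106/4 = 26.5

26.5


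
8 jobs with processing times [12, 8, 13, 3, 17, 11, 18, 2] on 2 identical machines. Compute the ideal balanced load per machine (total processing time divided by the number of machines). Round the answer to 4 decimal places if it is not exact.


Total processing time = 12 + 8 + 13 + 3 + 17 + 11 + 18 + 2 = 84
Number of machines = 2
Ideal balanced load = 84 / 2 = 42.0

42.0


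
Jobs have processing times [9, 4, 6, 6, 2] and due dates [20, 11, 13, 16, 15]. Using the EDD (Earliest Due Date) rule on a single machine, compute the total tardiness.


Sort by due date (EDD order): [(4, 11), (6, 13), (2, 15), (6, 16), (9, 20)]
Compute completion times and tardiness:
  Job 1: p=4, d=11, C=4, tardiness=max(0,4-11)=0
  Job 2: p=6, d=13, C=10, tardiness=max(0,10-13)=0
  Job 3: p=2, d=15, C=12, tardiness=max(0,12-15)=0
  Job 4: p=6, d=16, C=18, tardiness=max(0,18-16)=2
  Job 5: p=9, d=20, C=27, tardiness=max(0,27-20)=7
Total tardiness = 9

9


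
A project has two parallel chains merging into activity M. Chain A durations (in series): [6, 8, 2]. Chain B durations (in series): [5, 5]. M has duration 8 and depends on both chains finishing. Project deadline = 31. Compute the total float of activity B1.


Forward pass: ES(B1) = sum of predecessors on chain B = 0
EF = ES + duration = 0 + 5 = 5
Backward pass: LF(M) = deadline = 31; LS(M) = 31 - 8 = 23
LF(B1) = LS(M) - sum(successors on chain B) = 23 - 5 = 18
LS = LF - duration = 18 - 5 = 13
Total float = LS - ES = 13 - 0 = 13

13


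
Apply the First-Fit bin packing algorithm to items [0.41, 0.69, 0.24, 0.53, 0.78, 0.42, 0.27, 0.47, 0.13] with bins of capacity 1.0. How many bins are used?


Place items sequentially using First-Fit:
  Item 0.41 -> new Bin 1
  Item 0.69 -> new Bin 2
  Item 0.24 -> Bin 1 (now 0.65)
  Item 0.53 -> new Bin 3
  Item 0.78 -> new Bin 4
  Item 0.42 -> Bin 3 (now 0.95)
  Item 0.27 -> Bin 1 (now 0.92)
  Item 0.47 -> new Bin 5
  Item 0.13 -> Bin 2 (now 0.82)
Total bins used = 5

5


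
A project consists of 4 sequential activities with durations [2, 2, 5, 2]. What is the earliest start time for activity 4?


Activity 4 starts after activities 1 through 3 complete.
Predecessor durations: [2, 2, 5]
ES = 2 + 2 + 5 = 9

9


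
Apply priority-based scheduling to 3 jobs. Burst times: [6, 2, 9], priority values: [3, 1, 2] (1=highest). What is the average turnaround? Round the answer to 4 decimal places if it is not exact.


Sort by priority (ascending = highest first):
Order: [(1, 2), (2, 9), (3, 6)]
Completion times:
  Priority 1, burst=2, C=2
  Priority 2, burst=9, C=11
  Priority 3, burst=6, C=17
Average turnaround = 30/3 = 10.0

10.0


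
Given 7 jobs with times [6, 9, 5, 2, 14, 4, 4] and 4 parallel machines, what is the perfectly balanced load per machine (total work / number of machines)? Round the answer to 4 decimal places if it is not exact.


Total processing time = 6 + 9 + 5 + 2 + 14 + 4 + 4 = 44
Number of machines = 4
Ideal balanced load = 44 / 4 = 11.0

11.0


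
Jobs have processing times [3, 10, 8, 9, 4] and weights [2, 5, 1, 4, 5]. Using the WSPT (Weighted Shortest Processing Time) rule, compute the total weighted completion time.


Compute p/w ratios and sort ascending (WSPT): [(4, 5), (3, 2), (10, 5), (9, 4), (8, 1)]
Compute weighted completion times:
  Job (p=4,w=5): C=4, w*C=5*4=20
  Job (p=3,w=2): C=7, w*C=2*7=14
  Job (p=10,w=5): C=17, w*C=5*17=85
  Job (p=9,w=4): C=26, w*C=4*26=104
  Job (p=8,w=1): C=34, w*C=1*34=34
Total weighted completion time = 257

257


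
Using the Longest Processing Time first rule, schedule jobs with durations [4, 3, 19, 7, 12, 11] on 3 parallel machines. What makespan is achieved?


Sort jobs in decreasing order (LPT): [19, 12, 11, 7, 4, 3]
Assign each job to the least loaded machine:
  Machine 1: jobs [19], load = 19
  Machine 2: jobs [12, 4, 3], load = 19
  Machine 3: jobs [11, 7], load = 18
Makespan = max load = 19

19


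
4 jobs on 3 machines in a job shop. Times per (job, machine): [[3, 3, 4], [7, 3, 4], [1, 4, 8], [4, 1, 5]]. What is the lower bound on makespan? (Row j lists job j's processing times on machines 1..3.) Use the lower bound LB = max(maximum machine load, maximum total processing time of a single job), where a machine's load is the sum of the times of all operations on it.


Machine loads:
  Machine 1: 3 + 7 + 1 + 4 = 15
  Machine 2: 3 + 3 + 4 + 1 = 11
  Machine 3: 4 + 4 + 8 + 5 = 21
Max machine load = 21
Job totals:
  Job 1: 10
  Job 2: 14
  Job 3: 13
  Job 4: 10
Max job total = 14
Lower bound = max(21, 14) = 21

21


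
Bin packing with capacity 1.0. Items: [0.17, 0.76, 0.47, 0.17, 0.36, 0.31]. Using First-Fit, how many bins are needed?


Place items sequentially using First-Fit:
  Item 0.17 -> new Bin 1
  Item 0.76 -> Bin 1 (now 0.93)
  Item 0.47 -> new Bin 2
  Item 0.17 -> Bin 2 (now 0.64)
  Item 0.36 -> Bin 2 (now 1.0)
  Item 0.31 -> new Bin 3
Total bins used = 3

3


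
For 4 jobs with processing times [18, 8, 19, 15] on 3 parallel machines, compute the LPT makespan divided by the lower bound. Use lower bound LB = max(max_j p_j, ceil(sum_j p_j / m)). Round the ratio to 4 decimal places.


LPT order: [19, 18, 15, 8]
Machine loads after assignment: [19, 18, 23]
LPT makespan = 23
Lower bound = max(max_job, ceil(total/3)) = max(19, 20) = 20
Ratio = 23 / 20 = 1.15

1.15


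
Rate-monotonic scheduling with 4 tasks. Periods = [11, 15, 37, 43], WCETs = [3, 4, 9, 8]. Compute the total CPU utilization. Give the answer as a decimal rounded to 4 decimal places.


Compute individual utilizations (exact fractions):
  Task 1: C/T = 3/11 (approx. 0.2727)
  Task 2: C/T = 4/15 (approx. 0.2667)
  Task 3: C/T = 9/37 (approx. 0.2432)
  Task 4: C/T = 8/43 (approx. 0.186)
Total utilization U = 3/11 + 4/15 + 9/37 + 8/43 = 254294/262515
Rounded to 4 decimal places: U = 0.9687
RM (Liu & Layland) bound for 4 tasks = 0.756828; compare with U = 254294/262515 (approx. 0.968684)
bound < U <= 1, so the RM sufficient condition is not met (inconclusive; an exact test such as response-time analysis is needed).

0.9687


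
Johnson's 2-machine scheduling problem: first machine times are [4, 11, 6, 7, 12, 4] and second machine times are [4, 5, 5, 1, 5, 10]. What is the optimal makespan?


Apply Johnson's rule:
  Group 1 (a <= b): [(1, 4, 4), (6, 4, 10)]
  Group 2 (a > b): [(2, 11, 5), (3, 6, 5), (5, 12, 5), (4, 7, 1)]
Optimal job order: [1, 6, 2, 3, 5, 4]
Schedule:
  Job 1: M1 done at 4, M2 done at 8
  Job 6: M1 done at 8, M2 done at 18
  Job 2: M1 done at 19, M2 done at 24
  Job 3: M1 done at 25, M2 done at 30
  Job 5: M1 done at 37, M2 done at 42
  Job 4: M1 done at 44, M2 done at 45
Makespan = 45

45


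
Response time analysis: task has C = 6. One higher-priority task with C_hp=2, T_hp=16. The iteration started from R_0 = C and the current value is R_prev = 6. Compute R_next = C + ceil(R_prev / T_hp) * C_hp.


R_next = C + ceil(R_prev / T_hp) * C_hp
ceil(6 / 16) = ceil(0.375) = 1
Interference = 1 * 2 = 2
R_next = 6 + 2 = 8

8


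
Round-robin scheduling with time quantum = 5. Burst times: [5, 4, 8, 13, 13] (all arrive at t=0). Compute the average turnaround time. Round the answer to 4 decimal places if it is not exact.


Time quantum = 5
Execution trace:
  J1 runs 5 units, time = 5
  J2 runs 4 units, time = 9
  J3 runs 5 units, time = 14
  J4 runs 5 units, time = 19
  J5 runs 5 units, time = 24
  J3 runs 3 units, time = 27
  J4 runs 5 units, time = 32
  J5 runs 5 units, time = 37
  J4 runs 3 units, time = 40
  J5 runs 3 units, time = 43
Finish times: [5, 9, 27, 40, 43]
Average turnaround = 124/5 = 24.8

24.8


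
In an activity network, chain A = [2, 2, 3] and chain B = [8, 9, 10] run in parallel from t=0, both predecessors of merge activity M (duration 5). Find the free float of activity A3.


ES(A3) = sum of predecessors on chain A = 4
EF(A3) = ES + duration = 4 + 3 = 7
Successor of A3 is M. ES(M) = max(sum(A), sum(B)) = max(7, 27) = 27
Free float = ES(successor) - EF(current) = 27 - 7 = 20

20


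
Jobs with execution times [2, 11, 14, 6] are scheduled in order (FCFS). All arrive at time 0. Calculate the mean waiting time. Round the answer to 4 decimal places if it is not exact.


FCFS order (as given): [2, 11, 14, 6]
Waiting times:
  Job 1: wait = 0
  Job 2: wait = 2
  Job 3: wait = 13
  Job 4: wait = 27
Sum of waiting times = 42
Average waiting time = 42/4 = 10.5

10.5


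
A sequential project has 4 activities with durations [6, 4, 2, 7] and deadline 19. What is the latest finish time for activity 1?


LF(activity 1) = deadline - sum of successor durations
Successors: activities 2 through 4 with durations [4, 2, 7]
Sum of successor durations = 13
LF = 19 - 13 = 6

6


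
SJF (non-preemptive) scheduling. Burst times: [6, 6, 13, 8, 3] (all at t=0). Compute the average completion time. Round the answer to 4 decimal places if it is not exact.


SJF order (ascending): [3, 6, 6, 8, 13]
Completion times:
  Job 1: burst=3, C=3
  Job 2: burst=6, C=9
  Job 3: burst=6, C=15
  Job 4: burst=8, C=23
  Job 5: burst=13, C=36
Average completion = 86/5 = 17.2

17.2


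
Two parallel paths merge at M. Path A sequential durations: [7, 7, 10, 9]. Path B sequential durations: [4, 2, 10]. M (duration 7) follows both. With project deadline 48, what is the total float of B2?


Forward pass: ES(B2) = sum of predecessors on chain B = 4
EF = ES + duration = 4 + 2 = 6
Backward pass: LF(M) = deadline = 48; LS(M) = 48 - 7 = 41
LF(B2) = LS(M) - sum(successors on chain B) = 41 - 10 = 31
LS = LF - duration = 31 - 2 = 29
Total float = LS - ES = 29 - 4 = 25

25


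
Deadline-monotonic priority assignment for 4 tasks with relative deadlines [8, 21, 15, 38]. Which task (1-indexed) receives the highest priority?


Sort tasks by relative deadline (ascending):
  Task 1: deadline = 8
  Task 3: deadline = 15
  Task 2: deadline = 21
  Task 4: deadline = 38
Priority order (highest first): [1, 3, 2, 4]
Highest priority task = 1

1


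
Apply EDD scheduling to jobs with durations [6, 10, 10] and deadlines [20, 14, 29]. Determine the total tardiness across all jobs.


Sort by due date (EDD order): [(10, 14), (6, 20), (10, 29)]
Compute completion times and tardiness:
  Job 1: p=10, d=14, C=10, tardiness=max(0,10-14)=0
  Job 2: p=6, d=20, C=16, tardiness=max(0,16-20)=0
  Job 3: p=10, d=29, C=26, tardiness=max(0,26-29)=0
Total tardiness = 0

0


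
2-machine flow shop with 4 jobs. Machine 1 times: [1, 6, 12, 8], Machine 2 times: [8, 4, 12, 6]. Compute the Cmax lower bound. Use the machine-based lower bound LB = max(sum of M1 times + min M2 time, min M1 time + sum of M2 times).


LB1 = sum(M1 times) + min(M2 times) = 27 + 4 = 31
LB2 = min(M1 times) + sum(M2 times) = 1 + 30 = 31
Lower bound = max(LB1, LB2) = max(31, 31) = 31

31


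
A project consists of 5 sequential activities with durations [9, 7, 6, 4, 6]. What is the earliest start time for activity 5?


Activity 5 starts after activities 1 through 4 complete.
Predecessor durations: [9, 7, 6, 4]
ES = 9 + 7 + 6 + 4 = 26

26
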